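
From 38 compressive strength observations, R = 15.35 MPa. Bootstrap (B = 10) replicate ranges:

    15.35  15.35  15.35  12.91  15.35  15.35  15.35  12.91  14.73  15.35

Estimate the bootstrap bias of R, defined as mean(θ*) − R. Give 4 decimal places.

mean(θ*) = (15.35 + 15.35 + 15.35 + 12.91 + 15.35 + 15.35 + 15.35 + 12.91 + 14.73 + 15.35) / 10 = 14.80000
bias = 14.80000 − 15.35

bias = −0.5500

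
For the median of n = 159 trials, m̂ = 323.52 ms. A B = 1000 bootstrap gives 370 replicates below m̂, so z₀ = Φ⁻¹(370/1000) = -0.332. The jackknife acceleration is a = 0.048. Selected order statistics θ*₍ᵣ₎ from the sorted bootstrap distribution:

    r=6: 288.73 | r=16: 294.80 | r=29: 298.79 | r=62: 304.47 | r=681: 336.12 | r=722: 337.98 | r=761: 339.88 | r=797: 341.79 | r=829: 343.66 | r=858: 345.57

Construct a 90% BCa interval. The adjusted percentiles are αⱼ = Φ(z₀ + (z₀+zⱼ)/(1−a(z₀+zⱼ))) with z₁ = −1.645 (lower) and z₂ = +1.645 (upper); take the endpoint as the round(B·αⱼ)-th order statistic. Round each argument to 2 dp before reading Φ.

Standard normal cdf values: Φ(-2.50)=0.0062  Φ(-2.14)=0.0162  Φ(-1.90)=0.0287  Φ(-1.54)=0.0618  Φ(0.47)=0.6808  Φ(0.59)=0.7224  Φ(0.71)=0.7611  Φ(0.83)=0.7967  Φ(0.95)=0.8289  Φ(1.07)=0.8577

Lower: z₀ + z₁ = -0.332 + (-1.645) = -1.977; 1 − a(z₀+z₁) = 1 − (0.048)(-1.977) = 1.0949; argument = -0.332 + (-1.977)/1.0949 = -2.1377 → -2.14.
α₁ = Φ(-2.14) = 0.0162; rank = round(1000 × 0.0162) = 16; θ*₍16₎ = 294.80.
Upper: z₀ + z₂ = 1.313; 1 − a(z₀+z₂) = 0.9370; argument = 1.0693 → 1.07; α₂ = 0.8577; rank = 858; θ*₍858₎ = 345.57.

(294.80, 345.57)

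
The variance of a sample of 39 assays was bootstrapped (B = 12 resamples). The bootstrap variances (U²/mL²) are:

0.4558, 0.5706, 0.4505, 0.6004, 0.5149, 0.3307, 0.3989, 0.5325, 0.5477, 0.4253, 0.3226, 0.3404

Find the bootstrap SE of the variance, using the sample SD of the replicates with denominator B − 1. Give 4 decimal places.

Bootstrap SE is the standard deviation of the 12 replicate variances.
Mean of replicates: (0.4558 + 0.5706 + 0.4505 + 0.6004 + 0.5149 + 0.3307 + 0.3989 + 0.5325 + 0.5477 + 0.4253 + 0.3226 + 0.3404) / 12 = 5.490300 / 12 = 0.457525
Sum of squared deviations: (−0.001725)² + (+0.113075)² + (−0.007025)² + (+0.142875)² + (+0.057375)² + (−0.126825)² + (−0.058625)² + (+0.074975)² + (+0.090175)² + (−0.032225)² + (−0.134925)² + (−0.117125)² = 0.102779
Variance = 0.102779 / 11 = 0.009344
SE* = √0.009344

SE* = 0.0967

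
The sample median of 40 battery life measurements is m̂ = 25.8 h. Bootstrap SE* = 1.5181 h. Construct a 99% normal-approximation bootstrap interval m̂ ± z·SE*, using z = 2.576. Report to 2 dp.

Margin = 2.576 × 1.5181 = 3.911
Interval: 25.8 ± 3.911

(21.89, 29.71)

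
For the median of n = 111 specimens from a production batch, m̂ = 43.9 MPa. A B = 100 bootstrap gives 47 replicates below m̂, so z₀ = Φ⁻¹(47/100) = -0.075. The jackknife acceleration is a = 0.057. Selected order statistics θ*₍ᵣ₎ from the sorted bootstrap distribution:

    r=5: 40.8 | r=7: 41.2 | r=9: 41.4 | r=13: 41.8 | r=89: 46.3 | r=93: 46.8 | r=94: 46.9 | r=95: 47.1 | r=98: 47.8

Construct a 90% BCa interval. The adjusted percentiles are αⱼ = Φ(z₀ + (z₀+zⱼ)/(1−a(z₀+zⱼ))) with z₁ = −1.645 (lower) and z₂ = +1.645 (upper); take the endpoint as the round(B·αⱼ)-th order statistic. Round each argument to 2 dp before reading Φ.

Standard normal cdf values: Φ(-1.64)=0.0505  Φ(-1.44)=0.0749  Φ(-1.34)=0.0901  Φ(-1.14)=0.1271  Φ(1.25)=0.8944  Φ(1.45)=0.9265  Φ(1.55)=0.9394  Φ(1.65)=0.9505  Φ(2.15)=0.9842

(40.8, 47.1)

Lower: z₀ + z₁ = -0.075 + (-1.645) = -1.720; 1 − a(z₀+z₁) = 1 − (0.057)(-1.720) = 1.0980; argument = -0.075 + (-1.720)/1.0980 = -1.6414 → -1.64.
α₁ = Φ(-1.64) = 0.0505; rank = round(100 × 0.0505) = 5; θ*₍5₎ = 40.8.
Upper: z₀ + z₂ = 1.570; 1 − a(z₀+z₂) = 0.9105; argument = 1.6493 → 1.65; α₂ = 0.9505; rank = 95; θ*₍95₎ = 47.1.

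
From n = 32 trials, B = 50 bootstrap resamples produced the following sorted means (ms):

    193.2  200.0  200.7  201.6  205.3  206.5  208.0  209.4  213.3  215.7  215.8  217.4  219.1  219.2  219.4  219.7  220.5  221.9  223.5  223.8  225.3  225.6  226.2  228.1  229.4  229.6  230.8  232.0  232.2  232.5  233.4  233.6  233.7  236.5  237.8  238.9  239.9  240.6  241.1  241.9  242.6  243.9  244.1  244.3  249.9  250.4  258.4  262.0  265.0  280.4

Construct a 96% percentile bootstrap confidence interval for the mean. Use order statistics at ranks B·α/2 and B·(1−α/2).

(193.2, 265.0)

α = 0.04; lower rank = 50 × 0.020 = 1; upper rank = 50 × 0.980 = 49.
The 1st smallest replicate is 193.2; the 49th is 265.0.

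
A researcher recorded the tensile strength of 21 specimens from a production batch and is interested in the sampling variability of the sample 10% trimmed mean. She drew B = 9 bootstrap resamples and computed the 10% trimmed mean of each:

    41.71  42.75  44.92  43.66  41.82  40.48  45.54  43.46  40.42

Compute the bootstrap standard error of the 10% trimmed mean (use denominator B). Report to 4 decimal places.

Bootstrap SE is the standard deviation of the 9 replicate 10% trimmed means.
Mean of replicates: (41.71 + 42.75 + 44.92 + 43.66 + 41.82 + 40.48 + 45.54 + 43.46 + 40.42) / 9 = 384.76000 / 9 = 42.75111
Sum of squared deviations: (−1.04111)² + (−0.00111)² + (+2.16889)² + (+0.90889)² + (−0.93111)² + (−2.27111)² + (+2.78889)² + (+0.70889)² + (−2.33111)² = 26.35349
Variance = 26.35349 / 9 = 2.92817
SE* = √2.92817

SE* = 1.7112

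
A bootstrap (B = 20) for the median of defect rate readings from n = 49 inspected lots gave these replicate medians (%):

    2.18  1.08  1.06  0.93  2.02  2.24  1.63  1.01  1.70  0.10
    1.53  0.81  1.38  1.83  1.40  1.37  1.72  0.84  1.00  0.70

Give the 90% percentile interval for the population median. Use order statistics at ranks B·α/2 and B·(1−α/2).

Sorted replicates: 0.10, 0.70, 0.81, 0.84, 0.93, 1.00, 1.01, 1.06, 1.08, 1.37, 1.38, 1.40, 1.53, 1.63, 1.70, 1.72, 1.83, 2.02, 2.18, 2.24
α = 0.10; lower rank = 20 × 0.050 = 1; upper rank = 20 × 0.950 = 19.
The 1st smallest replicate is 0.10; the 19th is 2.18.

(0.10, 2.18)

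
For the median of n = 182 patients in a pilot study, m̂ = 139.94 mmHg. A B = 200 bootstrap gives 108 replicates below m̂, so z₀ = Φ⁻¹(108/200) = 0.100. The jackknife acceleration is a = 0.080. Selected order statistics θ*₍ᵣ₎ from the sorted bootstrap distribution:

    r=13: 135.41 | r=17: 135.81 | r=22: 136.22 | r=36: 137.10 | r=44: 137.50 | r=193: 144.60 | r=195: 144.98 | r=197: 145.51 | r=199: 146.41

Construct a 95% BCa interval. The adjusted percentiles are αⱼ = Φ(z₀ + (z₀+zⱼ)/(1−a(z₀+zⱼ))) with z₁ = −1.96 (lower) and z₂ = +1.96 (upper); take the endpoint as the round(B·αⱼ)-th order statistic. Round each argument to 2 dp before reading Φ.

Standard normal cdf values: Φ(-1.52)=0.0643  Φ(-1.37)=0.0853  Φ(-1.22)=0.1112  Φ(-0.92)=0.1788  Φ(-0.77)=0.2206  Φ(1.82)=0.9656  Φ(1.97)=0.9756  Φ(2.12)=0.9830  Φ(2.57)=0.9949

Lower: z₀ + z₁ = 0.100 + (-1.960) = -1.860; 1 − a(z₀+z₁) = 1 − (0.080)(-1.860) = 1.1488; argument = 0.100 + (-1.860)/1.1488 = -1.5191 → -1.52.
α₁ = Φ(-1.52) = 0.0643; rank = round(200 × 0.0643) = 13; θ*₍13₎ = 135.41.
Upper: z₀ + z₂ = 2.060; 1 − a(z₀+z₂) = 0.8352; argument = 2.5665 → 2.57; α₂ = 0.9949; rank = 199; θ*₍199₎ = 146.41.

(135.41, 146.41)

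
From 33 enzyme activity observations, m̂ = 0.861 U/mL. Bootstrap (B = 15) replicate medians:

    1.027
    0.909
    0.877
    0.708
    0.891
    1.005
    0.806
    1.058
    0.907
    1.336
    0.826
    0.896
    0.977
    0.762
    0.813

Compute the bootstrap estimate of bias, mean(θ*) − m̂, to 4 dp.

bias = +0.0589

mean(θ*) = (1.027 + 0.909 + 0.877 + 0.708 + 0.891 + 1.005 + 0.806 + 1.058 + 0.907 + 1.336 + 0.826 + 0.896 + 0.977 + 0.762 + 0.813) / 15 = 0.91987
bias = 0.91987 − 0.861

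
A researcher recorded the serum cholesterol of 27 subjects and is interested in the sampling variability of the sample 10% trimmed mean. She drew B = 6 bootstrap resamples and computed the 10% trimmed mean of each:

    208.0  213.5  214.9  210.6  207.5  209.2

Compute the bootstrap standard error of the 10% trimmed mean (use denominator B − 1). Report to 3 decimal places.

SE* = 3.008

Bootstrap SE is the standard deviation of the 6 replicate 10% trimmed means.
Mean of replicates: (208.0 + 213.5 + 214.9 + 210.6 + 207.5 + 209.2) / 6 = 1263.7000 / 6 = 210.6167
Sum of squared deviations: (−2.6167)² + (+2.8833)² + (+4.2833)² + (−0.0167)² + (−3.1167)² + (−1.4167)² = 45.2283
Variance = 45.2283 / 5 = 9.0457
SE* = √9.0457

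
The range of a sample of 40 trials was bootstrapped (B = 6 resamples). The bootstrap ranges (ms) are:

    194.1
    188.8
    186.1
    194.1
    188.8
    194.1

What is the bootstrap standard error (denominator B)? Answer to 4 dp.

Bootstrap SE is the standard deviation of the 6 replicate ranges.
Mean of replicates: (194.1 + 188.8 + 186.1 + 194.1 + 188.8 + 194.1) / 6 = 1146.00000 / 6 = 191.00000
Sum of squared deviations: (+3.10000)² + (−2.20000)² + (−4.90000)² + (+3.10000)² + (−2.20000)² + (+3.10000)² = 62.52000
Variance = 62.52000 / 6 = 10.42000
SE* = √10.42000

SE* = 3.2280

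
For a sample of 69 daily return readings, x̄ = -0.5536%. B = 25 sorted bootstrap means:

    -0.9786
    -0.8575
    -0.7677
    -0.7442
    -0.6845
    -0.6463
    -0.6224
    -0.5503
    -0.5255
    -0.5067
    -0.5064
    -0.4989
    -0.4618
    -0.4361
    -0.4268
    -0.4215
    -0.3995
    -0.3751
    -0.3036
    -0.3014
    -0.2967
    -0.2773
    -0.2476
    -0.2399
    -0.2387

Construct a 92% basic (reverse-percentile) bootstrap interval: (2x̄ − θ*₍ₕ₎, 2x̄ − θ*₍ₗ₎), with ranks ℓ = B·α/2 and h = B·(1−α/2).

Percentile endpoints at ranks 1 and 24: θ*₍1₎ = -0.9786, θ*₍24₎ = -0.2399.
Basic interval reflects these around x̄:
  lower = 2 × -0.5536 − -0.2399 = -0.8673
  upper = 2 × -0.5536 − -0.9786 = -0.1286

(-0.8673, -0.1286)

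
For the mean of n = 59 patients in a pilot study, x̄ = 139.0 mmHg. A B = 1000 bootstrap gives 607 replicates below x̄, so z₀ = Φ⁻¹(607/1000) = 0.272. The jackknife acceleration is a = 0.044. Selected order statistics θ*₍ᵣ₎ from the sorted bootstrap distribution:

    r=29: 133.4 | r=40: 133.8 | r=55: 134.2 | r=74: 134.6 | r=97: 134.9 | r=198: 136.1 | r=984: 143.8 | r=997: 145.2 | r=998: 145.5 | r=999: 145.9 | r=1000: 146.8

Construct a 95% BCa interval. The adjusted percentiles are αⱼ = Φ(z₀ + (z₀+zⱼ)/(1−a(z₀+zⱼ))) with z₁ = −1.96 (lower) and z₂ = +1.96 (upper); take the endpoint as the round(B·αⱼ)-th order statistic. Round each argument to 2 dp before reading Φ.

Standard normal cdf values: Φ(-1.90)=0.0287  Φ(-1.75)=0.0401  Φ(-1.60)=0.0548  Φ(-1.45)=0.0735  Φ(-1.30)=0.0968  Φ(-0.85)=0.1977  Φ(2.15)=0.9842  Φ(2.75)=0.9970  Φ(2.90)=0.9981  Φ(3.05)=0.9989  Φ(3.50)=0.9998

Lower: z₀ + z₁ = 0.272 + (-1.960) = -1.688; 1 − a(z₀+z₁) = 1 − (0.044)(-1.688) = 1.0743; argument = 0.272 + (-1.688)/1.0743 = -1.2993 → -1.30.
α₁ = Φ(-1.30) = 0.0968; rank = round(1000 × 0.0968) = 97; θ*₍97₎ = 134.9.
Upper: z₀ + z₂ = 2.232; 1 − a(z₀+z₂) = 0.9018; argument = 2.7471 → 2.75; α₂ = 0.9970; rank = 997; θ*₍997₎ = 145.2.

(134.9, 145.2)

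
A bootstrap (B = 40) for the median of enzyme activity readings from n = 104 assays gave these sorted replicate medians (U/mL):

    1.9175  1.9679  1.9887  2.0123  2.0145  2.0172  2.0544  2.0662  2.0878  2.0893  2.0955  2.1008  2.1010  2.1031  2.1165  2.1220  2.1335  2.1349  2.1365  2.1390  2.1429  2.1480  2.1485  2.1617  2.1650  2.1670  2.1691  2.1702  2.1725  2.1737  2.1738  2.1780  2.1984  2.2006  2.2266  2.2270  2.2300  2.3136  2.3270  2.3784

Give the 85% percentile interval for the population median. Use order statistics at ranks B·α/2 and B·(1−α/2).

(1.9887, 2.2300)

α = 0.15; lower rank = 40 × 0.075 = 3; upper rank = 40 × 0.925 = 37.
The 3rd smallest replicate is 1.9887; the 37th is 2.2300.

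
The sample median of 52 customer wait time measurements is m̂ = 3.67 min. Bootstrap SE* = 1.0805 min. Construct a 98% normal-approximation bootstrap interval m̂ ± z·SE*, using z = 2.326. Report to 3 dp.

Margin = 2.326 × 1.0805 = 2.5132
Interval: 3.67 ± 2.5132

(1.157, 6.183)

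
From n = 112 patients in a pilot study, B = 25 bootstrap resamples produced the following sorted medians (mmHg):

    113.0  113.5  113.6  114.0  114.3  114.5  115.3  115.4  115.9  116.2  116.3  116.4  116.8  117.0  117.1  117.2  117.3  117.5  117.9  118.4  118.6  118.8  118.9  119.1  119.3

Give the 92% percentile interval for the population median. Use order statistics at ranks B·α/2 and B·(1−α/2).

(113.0, 119.1)

α = 0.08; lower rank = 25 × 0.040 = 1; upper rank = 25 × 0.960 = 24.
The 1st smallest replicate is 113.0; the 24th is 119.1.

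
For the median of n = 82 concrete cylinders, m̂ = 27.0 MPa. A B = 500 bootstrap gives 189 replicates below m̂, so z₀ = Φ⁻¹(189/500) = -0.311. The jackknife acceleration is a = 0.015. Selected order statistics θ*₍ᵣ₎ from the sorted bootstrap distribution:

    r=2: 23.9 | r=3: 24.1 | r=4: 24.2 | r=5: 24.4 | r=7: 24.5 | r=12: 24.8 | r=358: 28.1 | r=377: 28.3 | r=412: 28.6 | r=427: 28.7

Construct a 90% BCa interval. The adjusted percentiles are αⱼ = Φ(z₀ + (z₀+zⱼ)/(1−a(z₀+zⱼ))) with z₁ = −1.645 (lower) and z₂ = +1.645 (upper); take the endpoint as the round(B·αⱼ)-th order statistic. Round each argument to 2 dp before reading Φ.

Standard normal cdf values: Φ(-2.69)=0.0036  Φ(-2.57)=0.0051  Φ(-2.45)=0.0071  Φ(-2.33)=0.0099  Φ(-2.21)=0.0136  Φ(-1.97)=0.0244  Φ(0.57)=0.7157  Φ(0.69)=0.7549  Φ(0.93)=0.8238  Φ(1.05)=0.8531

(24.5, 28.7)

Lower: z₀ + z₁ = -0.311 + (-1.645) = -1.956; 1 − a(z₀+z₁) = 1 − (0.015)(-1.956) = 1.0293; argument = -0.311 + (-1.956)/1.0293 = -2.2112 → -2.21.
α₁ = Φ(-2.21) = 0.0136; rank = round(500 × 0.0136) = 7; θ*₍7₎ = 24.5.
Upper: z₀ + z₂ = 1.334; 1 − a(z₀+z₂) = 0.9800; argument = 1.0502 → 1.05; α₂ = 0.8531; rank = 427; θ*₍427₎ = 28.7.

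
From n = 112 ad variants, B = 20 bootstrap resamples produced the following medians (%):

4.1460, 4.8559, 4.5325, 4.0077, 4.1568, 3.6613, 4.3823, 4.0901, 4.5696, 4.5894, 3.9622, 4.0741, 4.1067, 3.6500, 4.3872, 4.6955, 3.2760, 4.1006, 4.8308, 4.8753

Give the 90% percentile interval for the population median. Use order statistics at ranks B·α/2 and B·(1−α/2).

(3.2760, 4.8559)

Sorted replicates: 3.2760, 3.6500, 3.6613, 3.9622, 4.0077, 4.0741, 4.0901, 4.1006, 4.1067, 4.1460, 4.1568, 4.3823, 4.3872, 4.5325, 4.5696, 4.5894, 4.6955, 4.8308, 4.8559, 4.8753
α = 0.10; lower rank = 20 × 0.050 = 1; upper rank = 20 × 0.950 = 19.
The 1st smallest replicate is 3.2760; the 19th is 4.8559.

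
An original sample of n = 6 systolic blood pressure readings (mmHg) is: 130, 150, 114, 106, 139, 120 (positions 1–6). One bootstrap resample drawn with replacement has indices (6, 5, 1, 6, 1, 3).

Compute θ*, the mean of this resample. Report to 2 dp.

θ* = 125.50

Resample values: 120, 139, 130, 120, 130, 114.
Mean = (120 + 139 + 130 + 120 + 130 + 114) / 6 = 753.0 / 6 = 125.50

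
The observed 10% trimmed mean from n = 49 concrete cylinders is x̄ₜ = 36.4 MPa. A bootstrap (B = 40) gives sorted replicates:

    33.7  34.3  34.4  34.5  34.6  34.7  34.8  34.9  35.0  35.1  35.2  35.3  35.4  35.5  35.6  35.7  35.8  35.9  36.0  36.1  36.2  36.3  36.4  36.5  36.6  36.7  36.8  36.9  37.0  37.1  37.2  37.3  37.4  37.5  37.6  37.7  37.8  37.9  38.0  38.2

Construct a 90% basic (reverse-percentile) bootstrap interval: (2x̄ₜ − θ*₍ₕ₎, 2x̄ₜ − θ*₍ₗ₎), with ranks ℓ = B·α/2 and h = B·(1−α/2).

(34.9, 38.5)

Percentile endpoints at ranks 2 and 38: θ*₍2₎ = 34.3, θ*₍38₎ = 37.9.
Basic interval reflects these around x̄ₜ:
  lower = 2 × 36.4 − 37.9 = 34.9
  upper = 2 × 36.4 − 34.3 = 38.5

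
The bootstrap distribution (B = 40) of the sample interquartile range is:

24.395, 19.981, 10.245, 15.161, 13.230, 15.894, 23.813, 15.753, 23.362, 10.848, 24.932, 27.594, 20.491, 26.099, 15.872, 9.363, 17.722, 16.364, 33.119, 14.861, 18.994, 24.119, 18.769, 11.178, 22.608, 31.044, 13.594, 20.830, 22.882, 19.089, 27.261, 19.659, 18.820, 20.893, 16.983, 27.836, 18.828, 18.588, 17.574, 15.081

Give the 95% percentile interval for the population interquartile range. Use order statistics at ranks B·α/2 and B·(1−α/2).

(9.363, 31.044)

Sorted replicates: 9.363, 10.245, 10.848, 11.178, 13.230, 13.594, 14.861, 15.081, 15.161, 15.753, 15.872, 15.894, 16.364, 16.983, 17.574, 17.722, 18.588, 18.769, 18.820, 18.828, 18.994, 19.089, 19.659, 19.981, 20.491, 20.830, 20.893, 22.608, 22.882, 23.362, 23.813, 24.119, 24.395, 24.932, 26.099, 27.261, 27.594, 27.836, 31.044, 33.119
α = 0.05; lower rank = 40 × 0.025 = 1; upper rank = 40 × 0.975 = 39.
The 1st smallest replicate is 9.363; the 39th is 31.044.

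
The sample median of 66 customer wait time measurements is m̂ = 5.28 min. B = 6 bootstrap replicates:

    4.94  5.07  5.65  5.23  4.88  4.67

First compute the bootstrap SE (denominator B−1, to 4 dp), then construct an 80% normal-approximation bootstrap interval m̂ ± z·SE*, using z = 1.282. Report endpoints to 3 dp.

Mean of replicates = 5.0733; sum of squared deviations = 0.5749; SE* = √(0.5749/5) = 0.3391
Margin = 1.282 × 0.3391 = 0.4347
Interval: 5.28 ± 0.4347

(4.845, 5.715)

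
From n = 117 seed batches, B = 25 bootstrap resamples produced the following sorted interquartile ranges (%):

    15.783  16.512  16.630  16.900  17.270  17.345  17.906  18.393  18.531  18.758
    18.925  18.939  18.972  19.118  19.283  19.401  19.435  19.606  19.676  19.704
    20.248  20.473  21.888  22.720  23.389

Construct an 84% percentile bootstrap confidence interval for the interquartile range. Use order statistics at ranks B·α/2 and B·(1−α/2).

(16.512, 21.888)

α = 0.16; lower rank = 25 × 0.080 = 2; upper rank = 25 × 0.920 = 23.
The 2nd smallest replicate is 16.512; the 23rd is 21.888.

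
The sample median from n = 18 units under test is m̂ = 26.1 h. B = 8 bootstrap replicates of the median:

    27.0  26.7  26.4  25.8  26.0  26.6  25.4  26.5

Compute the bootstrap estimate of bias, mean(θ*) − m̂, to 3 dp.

mean(θ*) = (27.0 + 26.7 + 26.4 + 25.8 + 26.0 + 26.6 + 25.4 + 26.5) / 8 = 26.3000
bias = 26.3000 − 26.1

bias = +0.200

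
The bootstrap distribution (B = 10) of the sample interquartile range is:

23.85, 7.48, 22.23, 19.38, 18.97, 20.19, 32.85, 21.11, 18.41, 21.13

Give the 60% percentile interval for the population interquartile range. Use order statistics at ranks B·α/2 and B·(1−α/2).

Sorted replicates: 7.48, 18.41, 18.97, 19.38, 20.19, 21.11, 21.13, 22.23, 23.85, 32.85
α = 0.40; lower rank = 10 × 0.200 = 2; upper rank = 10 × 0.800 = 8.
The 2nd smallest replicate is 18.41; the 8th is 22.23.

(18.41, 22.23)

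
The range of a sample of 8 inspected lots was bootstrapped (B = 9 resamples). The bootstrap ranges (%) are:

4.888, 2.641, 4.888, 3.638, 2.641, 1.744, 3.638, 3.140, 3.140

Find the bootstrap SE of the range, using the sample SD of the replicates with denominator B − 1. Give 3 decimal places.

Bootstrap SE is the standard deviation of the 9 replicate ranges.
Mean of replicates: (4.888 + 2.641 + 4.888 + 3.638 + 2.641 + 1.744 + 3.638 + 3.140 + 3.140) / 9 = 30.3580 / 9 = 3.3731
Sum of squared deviations: (+1.5149)² + (−0.7321)² + (+1.5149)² + (+0.2649)² + (−0.7321)² + (−1.6291)² + (+0.2649)² + (−0.2331)² + (−0.2331)² = 8.5648
Variance = 8.5648 / 8 = 1.0706
SE* = √1.0706

SE* = 1.035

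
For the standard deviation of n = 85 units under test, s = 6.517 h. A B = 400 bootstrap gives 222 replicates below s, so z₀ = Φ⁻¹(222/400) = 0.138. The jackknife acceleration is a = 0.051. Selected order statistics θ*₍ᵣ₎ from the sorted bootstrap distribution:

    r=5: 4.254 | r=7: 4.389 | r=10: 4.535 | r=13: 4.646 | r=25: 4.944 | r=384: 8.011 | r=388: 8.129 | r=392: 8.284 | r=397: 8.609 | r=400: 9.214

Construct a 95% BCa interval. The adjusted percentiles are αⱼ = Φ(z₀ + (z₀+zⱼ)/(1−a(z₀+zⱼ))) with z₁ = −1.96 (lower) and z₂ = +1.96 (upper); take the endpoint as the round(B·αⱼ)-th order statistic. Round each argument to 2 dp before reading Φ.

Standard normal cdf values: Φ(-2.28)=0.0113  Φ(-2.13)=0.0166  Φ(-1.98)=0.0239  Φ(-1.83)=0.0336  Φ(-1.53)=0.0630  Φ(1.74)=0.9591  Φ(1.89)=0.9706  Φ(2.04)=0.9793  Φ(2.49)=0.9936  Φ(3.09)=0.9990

Lower: z₀ + z₁ = 0.138 + (-1.960) = -1.822; 1 − a(z₀+z₁) = 1 − (0.051)(-1.822) = 1.0929; argument = 0.138 + (-1.822)/1.0929 = -1.5291 → -1.53.
α₁ = Φ(-1.53) = 0.0630; rank = round(400 × 0.0630) = 25; θ*₍25₎ = 4.944.
Upper: z₀ + z₂ = 2.098; 1 − a(z₀+z₂) = 0.8930; argument = 2.4874 → 2.49; α₂ = 0.9936; rank = 397; θ*₍397₎ = 8.609.

(4.944, 8.609)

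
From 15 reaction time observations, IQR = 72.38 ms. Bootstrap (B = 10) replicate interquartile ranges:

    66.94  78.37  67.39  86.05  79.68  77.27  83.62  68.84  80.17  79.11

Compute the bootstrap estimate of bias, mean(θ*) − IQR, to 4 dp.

bias = +4.3640

mean(θ*) = (66.94 + 78.37 + 67.39 + 86.05 + 79.68 + 77.27 + 83.62 + 68.84 + 80.17 + 79.11) / 10 = 76.74400
bias = 76.74400 − 72.38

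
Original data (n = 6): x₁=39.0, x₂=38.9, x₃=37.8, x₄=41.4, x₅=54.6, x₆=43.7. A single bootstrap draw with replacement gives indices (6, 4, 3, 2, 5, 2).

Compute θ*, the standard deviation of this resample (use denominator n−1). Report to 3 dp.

Resample values: 43.7, 41.4, 37.8, 38.9, 54.6, 38.9.
Mean = 42.5500; sum of squared deviations = 197.0550
s² = 197.0550 / 5 = 39.4110
s = √39.4110 = 6.278

θ* = 6.278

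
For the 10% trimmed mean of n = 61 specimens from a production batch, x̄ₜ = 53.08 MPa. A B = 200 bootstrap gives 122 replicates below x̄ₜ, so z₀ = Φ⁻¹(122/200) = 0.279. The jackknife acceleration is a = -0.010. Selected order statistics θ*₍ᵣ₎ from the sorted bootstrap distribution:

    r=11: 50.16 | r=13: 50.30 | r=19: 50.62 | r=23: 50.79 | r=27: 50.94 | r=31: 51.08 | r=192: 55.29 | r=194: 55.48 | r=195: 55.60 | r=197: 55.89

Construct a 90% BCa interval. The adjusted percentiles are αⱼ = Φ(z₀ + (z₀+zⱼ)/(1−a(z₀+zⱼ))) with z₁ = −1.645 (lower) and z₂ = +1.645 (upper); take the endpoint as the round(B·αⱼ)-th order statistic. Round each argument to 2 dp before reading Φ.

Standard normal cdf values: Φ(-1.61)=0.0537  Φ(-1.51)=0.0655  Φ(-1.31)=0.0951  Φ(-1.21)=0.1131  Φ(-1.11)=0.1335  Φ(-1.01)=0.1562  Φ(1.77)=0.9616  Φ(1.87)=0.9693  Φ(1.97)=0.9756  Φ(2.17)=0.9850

Lower: z₀ + z₁ = 0.279 + (-1.645) = -1.366; 1 − a(z₀+z₁) = 1 − (-0.010)(-1.366) = 0.9863; argument = 0.279 + (-1.366)/0.9863 = -1.1059 → -1.11.
α₁ = Φ(-1.11) = 0.1335; rank = round(200 × 0.1335) = 27; θ*₍27₎ = 50.94.
Upper: z₀ + z₂ = 1.924; 1 − a(z₀+z₂) = 1.0192; argument = 2.1667 → 2.17; α₂ = 0.9850; rank = 197; θ*₍197₎ = 55.89.

(50.94, 55.89)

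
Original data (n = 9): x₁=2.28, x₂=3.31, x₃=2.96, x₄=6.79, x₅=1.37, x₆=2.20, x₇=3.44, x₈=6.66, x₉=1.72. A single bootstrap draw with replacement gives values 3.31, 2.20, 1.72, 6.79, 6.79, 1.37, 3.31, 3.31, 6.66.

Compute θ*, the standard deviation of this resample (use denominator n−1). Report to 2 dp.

θ* = 2.22

Mean = 3.9400; sum of squared deviations = 39.3950
s² = 39.3950 / 8 = 4.9244
s = √4.9244 = 2.22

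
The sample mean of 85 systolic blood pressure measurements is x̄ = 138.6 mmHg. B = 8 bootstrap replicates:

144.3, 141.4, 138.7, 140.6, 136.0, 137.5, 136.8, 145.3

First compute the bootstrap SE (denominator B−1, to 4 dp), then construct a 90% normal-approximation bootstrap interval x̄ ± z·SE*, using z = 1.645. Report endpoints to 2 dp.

(132.93, 144.27)

Mean of replicates = 140.0750; sum of squared deviations = 83.0350; SE* = √(83.0350/7) = 3.4441
Margin = 1.645 × 3.4441 = 5.666
Interval: 138.6 ± 5.666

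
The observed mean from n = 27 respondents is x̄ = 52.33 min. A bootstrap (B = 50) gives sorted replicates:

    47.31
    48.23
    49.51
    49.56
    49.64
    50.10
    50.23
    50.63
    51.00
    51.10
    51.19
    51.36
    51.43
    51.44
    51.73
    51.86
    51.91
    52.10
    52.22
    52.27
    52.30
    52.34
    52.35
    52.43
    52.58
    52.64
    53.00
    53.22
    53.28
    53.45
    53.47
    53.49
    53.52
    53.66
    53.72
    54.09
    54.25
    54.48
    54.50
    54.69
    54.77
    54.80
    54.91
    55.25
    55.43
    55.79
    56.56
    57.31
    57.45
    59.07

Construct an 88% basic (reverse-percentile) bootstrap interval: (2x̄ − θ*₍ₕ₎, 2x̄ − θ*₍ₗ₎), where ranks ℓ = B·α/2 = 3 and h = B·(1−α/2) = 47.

(48.10, 55.15)

Percentile endpoints at ranks 3 and 47: θ*₍3₎ = 49.51, θ*₍47₎ = 56.56.
Basic interval reflects these around x̄:
  lower = 2 × 52.33 − 56.56 = 48.10
  upper = 2 × 52.33 − 49.51 = 55.15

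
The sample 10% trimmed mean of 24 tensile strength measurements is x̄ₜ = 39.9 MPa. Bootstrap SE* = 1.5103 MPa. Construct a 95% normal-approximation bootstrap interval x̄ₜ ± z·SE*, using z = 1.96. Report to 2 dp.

(36.94, 42.86)

Margin = 1.96 × 1.5103 = 2.960
Interval: 39.9 ± 2.960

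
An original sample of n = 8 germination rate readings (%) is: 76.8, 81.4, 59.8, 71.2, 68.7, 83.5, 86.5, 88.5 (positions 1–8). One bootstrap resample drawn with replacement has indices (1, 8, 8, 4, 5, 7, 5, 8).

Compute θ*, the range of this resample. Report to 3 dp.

θ* = 19.800

Resample values: 76.8, 88.5, 88.5, 71.2, 68.7, 86.5, 68.7, 88.5.
Range = 88.5 − 68.7 = 19.800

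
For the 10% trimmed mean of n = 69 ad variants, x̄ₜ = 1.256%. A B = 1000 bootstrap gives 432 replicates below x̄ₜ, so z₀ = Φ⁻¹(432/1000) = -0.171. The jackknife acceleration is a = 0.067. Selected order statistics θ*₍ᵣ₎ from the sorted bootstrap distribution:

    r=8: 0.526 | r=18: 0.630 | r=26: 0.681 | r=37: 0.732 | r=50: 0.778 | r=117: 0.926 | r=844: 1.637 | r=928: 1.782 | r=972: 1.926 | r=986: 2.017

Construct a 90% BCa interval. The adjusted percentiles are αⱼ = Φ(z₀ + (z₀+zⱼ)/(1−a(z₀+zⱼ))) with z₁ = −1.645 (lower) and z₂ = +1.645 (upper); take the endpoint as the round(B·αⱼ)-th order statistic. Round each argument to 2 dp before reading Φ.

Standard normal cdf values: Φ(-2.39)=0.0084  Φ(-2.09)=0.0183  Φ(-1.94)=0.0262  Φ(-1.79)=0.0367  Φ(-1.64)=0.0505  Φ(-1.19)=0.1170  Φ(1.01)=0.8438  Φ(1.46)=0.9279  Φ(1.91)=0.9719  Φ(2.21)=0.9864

(0.732, 1.782)

Lower: z₀ + z₁ = -0.171 + (-1.645) = -1.816; 1 − a(z₀+z₁) = 1 − (0.067)(-1.816) = 1.1217; argument = -0.171 + (-1.816)/1.1217 = -1.7900 → -1.79.
α₁ = Φ(-1.79) = 0.0367; rank = round(1000 × 0.0367) = 37; θ*₍37₎ = 0.732.
Upper: z₀ + z₂ = 1.474; 1 − a(z₀+z₂) = 0.9012; argument = 1.4645 → 1.46; α₂ = 0.9279; rank = 928; θ*₍928₎ = 1.782.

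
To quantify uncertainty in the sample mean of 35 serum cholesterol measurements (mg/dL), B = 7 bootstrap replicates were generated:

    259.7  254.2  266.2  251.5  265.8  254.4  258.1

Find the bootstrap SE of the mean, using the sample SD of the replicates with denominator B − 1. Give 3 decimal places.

Bootstrap SE is the standard deviation of the 7 replicate means.
Mean of replicates: (259.7 + 254.2 + 266.2 + 251.5 + 265.8 + 254.4 + 258.1) / 7 = 1809.9000 / 7 = 258.5571
Sum of squared deviations: (+1.1429)² + (−4.3571)² + (+7.6429)² + (−7.0571)² + (+7.2429)² + (−4.1571)² + (−0.4571)² = 198.4571
Variance = 198.4571 / 6 = 33.0762
SE* = √33.0762

SE* = 5.751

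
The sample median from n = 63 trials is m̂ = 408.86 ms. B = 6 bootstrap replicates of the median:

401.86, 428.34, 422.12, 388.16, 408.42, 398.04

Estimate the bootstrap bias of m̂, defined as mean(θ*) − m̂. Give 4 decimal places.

mean(θ*) = (401.86 + 428.34 + 422.12 + 388.16 + 408.42 + 398.04) / 6 = 407.82333
bias = 407.82333 − 408.86

bias = −1.0367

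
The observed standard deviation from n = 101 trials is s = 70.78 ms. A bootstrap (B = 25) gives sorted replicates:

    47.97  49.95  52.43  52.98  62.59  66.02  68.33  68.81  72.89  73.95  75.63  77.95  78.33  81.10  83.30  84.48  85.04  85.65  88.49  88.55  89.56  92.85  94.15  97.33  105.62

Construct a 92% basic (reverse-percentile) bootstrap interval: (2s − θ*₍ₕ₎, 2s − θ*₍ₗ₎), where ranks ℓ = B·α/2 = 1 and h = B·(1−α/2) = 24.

(44.23, 93.59)

Percentile endpoints at ranks 1 and 24: θ*₍1₎ = 47.97, θ*₍24₎ = 97.33.
Basic interval reflects these around s:
  lower = 2 × 70.78 − 97.33 = 44.23
  upper = 2 × 70.78 − 47.97 = 93.59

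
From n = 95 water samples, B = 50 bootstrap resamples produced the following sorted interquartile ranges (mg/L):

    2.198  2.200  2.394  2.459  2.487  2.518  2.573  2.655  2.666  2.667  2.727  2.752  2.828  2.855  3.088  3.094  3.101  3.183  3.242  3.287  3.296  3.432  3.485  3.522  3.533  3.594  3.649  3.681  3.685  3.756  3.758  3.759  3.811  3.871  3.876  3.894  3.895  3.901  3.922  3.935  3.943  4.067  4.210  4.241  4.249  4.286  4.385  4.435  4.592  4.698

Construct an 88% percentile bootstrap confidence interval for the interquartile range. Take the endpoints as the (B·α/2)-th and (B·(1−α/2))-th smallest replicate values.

α = 0.12; lower rank = 50 × 0.060 = 3; upper rank = 50 × 0.940 = 47.
The 3rd smallest replicate is 2.394; the 47th is 4.385.

(2.394, 4.385)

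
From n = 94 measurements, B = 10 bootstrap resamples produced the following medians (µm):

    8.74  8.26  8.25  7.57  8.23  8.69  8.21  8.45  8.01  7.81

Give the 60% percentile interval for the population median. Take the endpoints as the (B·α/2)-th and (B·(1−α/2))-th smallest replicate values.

Sorted replicates: 7.57, 7.81, 8.01, 8.21, 8.23, 8.25, 8.26, 8.45, 8.69, 8.74
α = 0.40; lower rank = 10 × 0.200 = 2; upper rank = 10 × 0.800 = 8.
The 2nd smallest replicate is 7.81; the 8th is 8.45.

(7.81, 8.45)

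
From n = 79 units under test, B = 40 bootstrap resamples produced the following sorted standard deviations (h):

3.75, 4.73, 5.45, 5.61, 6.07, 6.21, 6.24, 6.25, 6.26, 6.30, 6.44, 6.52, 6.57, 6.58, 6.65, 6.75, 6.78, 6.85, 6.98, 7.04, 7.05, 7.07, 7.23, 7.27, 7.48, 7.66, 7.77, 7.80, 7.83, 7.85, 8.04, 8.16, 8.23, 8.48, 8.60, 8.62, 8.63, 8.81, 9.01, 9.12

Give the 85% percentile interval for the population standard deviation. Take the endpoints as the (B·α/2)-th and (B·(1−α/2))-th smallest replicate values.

α = 0.15; lower rank = 40 × 0.075 = 3; upper rank = 40 × 0.925 = 37.
The 3rd smallest replicate is 5.45; the 37th is 8.63.

(5.45, 8.63)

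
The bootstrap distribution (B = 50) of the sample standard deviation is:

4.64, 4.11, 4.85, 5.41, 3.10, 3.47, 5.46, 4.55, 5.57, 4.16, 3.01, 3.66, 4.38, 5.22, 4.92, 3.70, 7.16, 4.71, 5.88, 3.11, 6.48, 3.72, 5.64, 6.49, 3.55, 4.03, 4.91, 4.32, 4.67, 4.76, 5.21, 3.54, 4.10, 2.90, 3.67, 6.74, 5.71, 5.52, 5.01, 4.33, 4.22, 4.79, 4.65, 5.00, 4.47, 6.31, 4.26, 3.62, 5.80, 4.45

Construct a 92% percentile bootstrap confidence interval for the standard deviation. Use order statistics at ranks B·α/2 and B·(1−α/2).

Sorted replicates: 2.90, 3.01, 3.10, 3.11, 3.47, 3.54, 3.55, 3.62, 3.66, 3.67, 3.70, 3.72, 4.03, 4.10, 4.11, 4.16, 4.22, 4.26, 4.32, 4.33, 4.38, 4.45, 4.47, 4.55, 4.64, 4.65, 4.67, 4.71, 4.76, 4.79, 4.85, 4.91, 4.92, 5.00, 5.01, 5.21, 5.22, 5.41, 5.46, 5.52, 5.57, 5.64, 5.71, 5.80, 5.88, 6.31, 6.48, 6.49, 6.74, 7.16
α = 0.08; lower rank = 50 × 0.040 = 2; upper rank = 50 × 0.960 = 48.
The 2nd smallest replicate is 3.01; the 48th is 6.49.

(3.01, 6.49)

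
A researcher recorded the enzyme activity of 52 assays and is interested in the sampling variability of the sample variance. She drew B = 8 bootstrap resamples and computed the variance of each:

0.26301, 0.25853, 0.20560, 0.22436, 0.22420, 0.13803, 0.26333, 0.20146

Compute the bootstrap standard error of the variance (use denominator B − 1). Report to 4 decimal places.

Bootstrap SE is the standard deviation of the 8 replicate variances.
Mean of replicates: (0.26301 + 0.25853 + 0.20560 + 0.22436 + 0.22420 + 0.13803 + 0.26333 + 0.20146) / 8 = 1.778520 / 8 = 0.222315
Sum of squared deviations: (+0.040695)² + (+0.036215)² + (−0.016715)² + (+0.002045)² + (+0.001885)² + (−0.084285)² + (+0.041015)² + (−0.020855)² = 0.012476
Variance = 0.012476 / 7 = 0.001782
SE* = √0.001782

SE* = 0.0422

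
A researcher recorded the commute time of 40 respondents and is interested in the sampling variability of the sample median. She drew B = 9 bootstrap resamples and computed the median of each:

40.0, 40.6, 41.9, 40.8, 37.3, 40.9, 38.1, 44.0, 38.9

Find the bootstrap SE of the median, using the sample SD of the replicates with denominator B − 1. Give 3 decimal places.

SE* = 2.026

Bootstrap SE is the standard deviation of the 9 replicate medians.
Mean of replicates: (40.0 + 40.6 + 41.9 + 40.8 + 37.3 + 40.9 + 38.1 + 44.0 + 38.9) / 9 = 362.5000 / 9 = 40.2778
Sum of squared deviations: (−0.2778)² + (+0.3222)² + (+1.6222)² + (+0.5222)² + (−2.9778)² + (+0.6222)² + (−2.1778)² + (+3.7222)² + (−1.3778)² = 32.8356
Variance = 32.8356 / 8 = 4.1044
SE* = √4.1044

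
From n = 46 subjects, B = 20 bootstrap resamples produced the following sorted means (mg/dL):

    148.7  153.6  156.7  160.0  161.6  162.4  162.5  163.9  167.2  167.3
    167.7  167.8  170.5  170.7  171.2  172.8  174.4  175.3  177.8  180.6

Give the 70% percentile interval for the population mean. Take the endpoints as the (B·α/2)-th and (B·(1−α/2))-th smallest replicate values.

(156.7, 174.4)

α = 0.30; lower rank = 20 × 0.150 = 3; upper rank = 20 × 0.850 = 17.
The 3rd smallest replicate is 156.7; the 17th is 174.4.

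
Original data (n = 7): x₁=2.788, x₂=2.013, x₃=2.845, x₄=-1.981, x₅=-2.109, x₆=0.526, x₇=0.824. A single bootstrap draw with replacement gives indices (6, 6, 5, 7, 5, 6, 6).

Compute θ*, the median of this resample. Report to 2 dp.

Resample values: 0.526, 0.526, -2.109, 0.824, -2.109, 0.526, 0.526.
Sorted: -2.109, -2.109, 0.526, 0.526, 0.526, 0.526, 0.824
Median = middle value = 0.53

θ* = 0.53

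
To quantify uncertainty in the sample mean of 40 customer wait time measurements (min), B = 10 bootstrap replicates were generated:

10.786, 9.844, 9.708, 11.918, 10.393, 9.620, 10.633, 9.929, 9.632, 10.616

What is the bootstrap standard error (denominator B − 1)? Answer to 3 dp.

Bootstrap SE is the standard deviation of the 10 replicate means.
Mean of replicates: (10.786 + 9.844 + 9.708 + 11.918 + 10.393 + 9.620 + 10.633 + 9.929 + 9.632 + 10.616) / 10 = 103.0790 / 10 = 10.3079
Sum of squared deviations: (+0.4781)² + (−0.4639)² + (−0.5999)² + (+1.6101)² + (+0.0851)² + (−0.6879)² + (+0.3251)² + (−0.3789)² + (−0.6759)² + (+0.3081)² = 4.6776
Variance = 4.6776 / 9 = 0.5197
SE* = √0.5197

SE* = 0.721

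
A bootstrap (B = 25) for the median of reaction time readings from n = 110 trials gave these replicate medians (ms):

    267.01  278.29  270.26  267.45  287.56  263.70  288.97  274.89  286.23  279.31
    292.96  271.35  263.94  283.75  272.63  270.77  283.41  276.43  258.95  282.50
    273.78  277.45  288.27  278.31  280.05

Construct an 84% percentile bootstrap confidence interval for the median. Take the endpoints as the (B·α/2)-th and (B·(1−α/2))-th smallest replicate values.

(263.70, 288.27)

Sorted replicates: 258.95, 263.70, 263.94, 267.01, 267.45, 270.26, 270.77, 271.35, 272.63, 273.78, 274.89, 276.43, 277.45, 278.29, 278.31, 279.31, 280.05, 282.50, 283.41, 283.75, 286.23, 287.56, 288.27, 288.97, 292.96
α = 0.16; lower rank = 25 × 0.080 = 2; upper rank = 25 × 0.920 = 23.
The 2nd smallest replicate is 263.70; the 23rd is 288.27.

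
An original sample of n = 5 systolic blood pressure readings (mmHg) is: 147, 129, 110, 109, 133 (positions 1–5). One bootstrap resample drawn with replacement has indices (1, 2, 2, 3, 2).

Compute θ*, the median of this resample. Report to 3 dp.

Resample values: 147, 129, 129, 110, 129.
Sorted: 110, 129, 129, 129, 147
Median = middle value = 129.000

θ* = 129.000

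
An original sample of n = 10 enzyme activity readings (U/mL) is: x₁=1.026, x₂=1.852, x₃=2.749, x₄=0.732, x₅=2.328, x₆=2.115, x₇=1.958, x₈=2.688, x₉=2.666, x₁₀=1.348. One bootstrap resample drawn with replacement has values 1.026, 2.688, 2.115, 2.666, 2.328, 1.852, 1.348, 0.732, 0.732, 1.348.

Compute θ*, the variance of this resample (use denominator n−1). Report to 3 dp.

Mean = 1.6835; sum of squared deviations = 5.0724
s² = 5.0724 / 9 = 0.5636

θ* = 0.564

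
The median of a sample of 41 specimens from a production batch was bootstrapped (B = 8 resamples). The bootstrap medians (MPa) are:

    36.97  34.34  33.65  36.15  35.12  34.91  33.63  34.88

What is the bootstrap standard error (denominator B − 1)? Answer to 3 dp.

SE* = 1.156

Bootstrap SE is the standard deviation of the 8 replicate medians.
Mean of replicates: (36.97 + 34.34 + 33.65 + 36.15 + 35.12 + 34.91 + 33.63 + 34.88) / 8 = 279.6500 / 8 = 34.9562
Sum of squared deviations: (+2.0138)² + (−0.6162)² + (−1.3062)² + (+1.1938)² + (+0.1638)² + (−0.0463)² + (−1.3262)² + (−0.0762)² = 9.3600
Variance = 9.3600 / 7 = 1.3371
SE* = √1.3371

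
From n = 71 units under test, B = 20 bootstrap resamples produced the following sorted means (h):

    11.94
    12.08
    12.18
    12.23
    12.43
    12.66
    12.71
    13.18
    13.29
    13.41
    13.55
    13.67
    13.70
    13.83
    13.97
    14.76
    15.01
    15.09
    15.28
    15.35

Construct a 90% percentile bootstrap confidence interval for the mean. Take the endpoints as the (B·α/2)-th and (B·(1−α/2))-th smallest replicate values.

α = 0.10; lower rank = 20 × 0.050 = 1; upper rank = 20 × 0.950 = 19.
The 1st smallest replicate is 11.94; the 19th is 15.28.

(11.94, 15.28)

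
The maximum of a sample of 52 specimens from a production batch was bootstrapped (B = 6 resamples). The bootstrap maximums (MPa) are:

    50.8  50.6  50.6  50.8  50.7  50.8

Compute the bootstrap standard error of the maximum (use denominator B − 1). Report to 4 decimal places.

SE* = 0.0983

Bootstrap SE is the standard deviation of the 6 replicate maximums.
Mean of replicates: (50.8 + 50.6 + 50.6 + 50.8 + 50.7 + 50.8) / 6 = 304.30000 / 6 = 50.71667
Sum of squared deviations: (+0.08333)² + (−0.11667)² + (−0.11667)² + (+0.08333)² + (−0.01667)² + (+0.08333)² = 0.04833
Variance = 0.04833 / 5 = 0.00967
SE* = √0.00967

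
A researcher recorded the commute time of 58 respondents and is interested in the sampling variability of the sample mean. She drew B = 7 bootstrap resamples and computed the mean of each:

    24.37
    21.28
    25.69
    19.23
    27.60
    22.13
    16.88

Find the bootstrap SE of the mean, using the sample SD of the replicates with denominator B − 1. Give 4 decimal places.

SE* = 3.7321

Bootstrap SE is the standard deviation of the 7 replicate means.
Mean of replicates: (24.37 + 21.28 + 25.69 + 19.23 + 27.60 + 22.13 + 16.88) / 7 = 157.18000 / 7 = 22.45429
Sum of squared deviations: (+1.91571)² + (−1.17429)² + (+3.23571)² + (−3.22429)² + (+5.14571)² + (−0.32429)² + (−5.57429)² = 83.57097
Variance = 83.57097 / 6 = 13.92850
SE* = √13.92850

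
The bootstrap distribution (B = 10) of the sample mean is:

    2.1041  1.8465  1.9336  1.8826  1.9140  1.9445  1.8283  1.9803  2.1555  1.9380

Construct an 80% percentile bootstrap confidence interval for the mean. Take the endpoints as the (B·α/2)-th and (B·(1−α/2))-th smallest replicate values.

Sorted replicates: 1.8283, 1.8465, 1.8826, 1.9140, 1.9336, 1.9380, 1.9445, 1.9803, 2.1041, 2.1555
α = 0.20; lower rank = 10 × 0.100 = 1; upper rank = 10 × 0.900 = 9.
The 1st smallest replicate is 1.8283; the 9th is 2.1041.

(1.8283, 2.1041)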